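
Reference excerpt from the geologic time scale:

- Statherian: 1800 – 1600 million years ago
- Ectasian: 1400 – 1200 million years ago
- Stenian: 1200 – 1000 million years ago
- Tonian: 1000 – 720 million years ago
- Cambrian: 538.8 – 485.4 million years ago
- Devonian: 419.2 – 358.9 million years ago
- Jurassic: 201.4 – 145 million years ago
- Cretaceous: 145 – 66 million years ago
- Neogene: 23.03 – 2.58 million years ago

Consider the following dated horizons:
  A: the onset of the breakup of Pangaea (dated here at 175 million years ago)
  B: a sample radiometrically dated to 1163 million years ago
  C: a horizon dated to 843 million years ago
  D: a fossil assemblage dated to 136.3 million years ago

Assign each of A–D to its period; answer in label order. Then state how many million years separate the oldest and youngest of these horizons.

A: 175 Ma lies in 201.4–145 Ma, so Jurassic.
B: 1163 Ma lies in 1200–1000 Ma, so Stenian.
C: 843 Ma lies in 1000–720 Ma, so Tonian.
D: 136.3 Ma lies in 145–66 Ma, so Cretaceous.
Oldest = 1163 Ma, youngest = 136.3 Ma → span 1026.7 Myr.

A — Jurassic; B — Stenian; C — Tonian; D — Cretaceous; span 1026.7 million years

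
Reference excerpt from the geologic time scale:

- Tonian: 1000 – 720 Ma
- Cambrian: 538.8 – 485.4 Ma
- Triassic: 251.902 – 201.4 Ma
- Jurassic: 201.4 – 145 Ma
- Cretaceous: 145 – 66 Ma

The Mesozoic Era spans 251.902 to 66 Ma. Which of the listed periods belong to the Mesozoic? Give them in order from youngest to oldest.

Periods with both bounds inside 251.902–66 Ma: Cretaceous (145–66), Jurassic (201.4–145), Triassic (251.902–201.4).

Cretaceous, Jurassic, Triassic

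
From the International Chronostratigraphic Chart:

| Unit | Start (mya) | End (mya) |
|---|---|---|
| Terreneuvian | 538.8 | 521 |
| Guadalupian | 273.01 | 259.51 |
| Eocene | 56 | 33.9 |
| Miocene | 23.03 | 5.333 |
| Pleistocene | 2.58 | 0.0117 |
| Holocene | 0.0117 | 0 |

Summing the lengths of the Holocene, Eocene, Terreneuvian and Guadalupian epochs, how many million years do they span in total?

Duration is start − end for each: (0.0117 − 0) + (56 − 33.9) + (538.8 − 521) + (273.01 − 259.51).
That is 0.0117 + 22.1 + 17.8 + 13.5, which totals 53.4117 million years.

53.4117 million years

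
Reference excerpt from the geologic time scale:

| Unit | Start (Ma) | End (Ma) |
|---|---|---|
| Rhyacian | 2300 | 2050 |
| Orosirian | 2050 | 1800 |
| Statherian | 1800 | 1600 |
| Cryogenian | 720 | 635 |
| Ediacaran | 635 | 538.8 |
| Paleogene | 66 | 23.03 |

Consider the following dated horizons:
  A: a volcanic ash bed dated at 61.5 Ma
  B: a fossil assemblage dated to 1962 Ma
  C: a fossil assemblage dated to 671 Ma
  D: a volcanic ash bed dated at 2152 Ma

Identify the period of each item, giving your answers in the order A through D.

A: 61.5 Ma lies in 66–23.03 Ma, so Paleogene.
B: 1962 Ma lies in 2050–1800 Ma, so Orosirian.
C: 671 Ma lies in 720–635 Ma, so Cryogenian.
D: 2152 Ma lies in 2300–2050 Ma, so Rhyacian.

A — Paleogene; B — Orosirian; C — Cryogenian; D — Rhyacian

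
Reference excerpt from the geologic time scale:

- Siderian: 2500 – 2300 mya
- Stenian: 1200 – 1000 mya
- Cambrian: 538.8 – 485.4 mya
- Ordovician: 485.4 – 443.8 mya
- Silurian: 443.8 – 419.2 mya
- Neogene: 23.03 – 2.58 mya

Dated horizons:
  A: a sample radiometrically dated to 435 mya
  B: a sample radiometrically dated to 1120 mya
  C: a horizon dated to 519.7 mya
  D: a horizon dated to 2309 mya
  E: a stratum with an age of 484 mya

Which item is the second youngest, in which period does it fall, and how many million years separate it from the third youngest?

Sorted youngest-first by Ma: A (435), E (484), C (519.7), B (1120), D (2309).
The second youngest is E at 484 Ma, which lies in 485.4–443.8 Ma: the Ordovician.
The third youngest is C at 519.7 Ma; separation = |484 − 519.7| = 35.7 Myr.

E, in the Ordovician; 35.7 million years to C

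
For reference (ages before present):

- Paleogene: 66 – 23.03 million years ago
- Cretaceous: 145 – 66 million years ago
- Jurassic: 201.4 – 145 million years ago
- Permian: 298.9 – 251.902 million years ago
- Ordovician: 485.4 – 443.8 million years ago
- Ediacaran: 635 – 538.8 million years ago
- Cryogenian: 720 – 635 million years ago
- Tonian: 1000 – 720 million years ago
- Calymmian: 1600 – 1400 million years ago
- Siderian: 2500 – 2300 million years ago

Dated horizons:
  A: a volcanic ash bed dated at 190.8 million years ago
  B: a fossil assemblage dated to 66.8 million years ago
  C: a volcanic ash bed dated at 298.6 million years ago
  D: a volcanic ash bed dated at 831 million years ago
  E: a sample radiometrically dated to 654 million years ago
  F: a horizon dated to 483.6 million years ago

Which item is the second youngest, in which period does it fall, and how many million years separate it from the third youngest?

A, in the Jurassic; 107.8 million years to C

Sorted youngest-first by Ma: B (66.8), A (190.8), C (298.6), F (483.6), E (654), D (831).
The second youngest is A at 190.8 Ma, which lies in 201.4–145 Ma: the Jurassic.
The third youngest is C at 298.6 Ma; separation = |190.8 − 298.6| = 107.8 Myr.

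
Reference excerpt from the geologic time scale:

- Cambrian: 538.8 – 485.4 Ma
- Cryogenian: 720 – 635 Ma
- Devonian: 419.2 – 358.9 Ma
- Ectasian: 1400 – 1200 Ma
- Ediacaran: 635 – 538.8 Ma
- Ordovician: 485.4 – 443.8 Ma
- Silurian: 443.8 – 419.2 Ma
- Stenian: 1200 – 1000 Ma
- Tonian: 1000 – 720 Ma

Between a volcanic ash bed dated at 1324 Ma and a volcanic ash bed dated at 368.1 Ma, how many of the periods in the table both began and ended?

1324 Ma sits inside the Ectasian (1400–1200) and 368.1 Ma inside the Devonian (419.2–358.9); neither of those is wholly between the two dates.
The listed periods lying completely between them are Stenian, Tonian, Cryogenian, Ediacaran, Cambrian, Ordovician, Silurian — 7 in all.

7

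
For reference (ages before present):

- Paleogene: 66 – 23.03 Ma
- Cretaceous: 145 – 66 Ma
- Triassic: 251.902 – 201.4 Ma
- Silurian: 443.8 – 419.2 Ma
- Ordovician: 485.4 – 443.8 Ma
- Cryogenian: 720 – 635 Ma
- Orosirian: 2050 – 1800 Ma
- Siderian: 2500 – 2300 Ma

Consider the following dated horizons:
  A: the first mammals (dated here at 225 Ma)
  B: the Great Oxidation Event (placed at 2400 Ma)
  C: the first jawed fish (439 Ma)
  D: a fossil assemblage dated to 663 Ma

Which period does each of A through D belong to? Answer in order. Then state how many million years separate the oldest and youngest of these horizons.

A — Triassic; B — Siderian; C — Silurian; D — Cryogenian; span 2175 million years

A: 225 Ma lies in 251.902–201.4 Ma, so Triassic.
B: 2400 Ma lies in 2500–2300 Ma, so Siderian.
C: 439 Ma lies in 443.8–419.2 Ma, so Silurian.
D: 663 Ma lies in 720–635 Ma, so Cryogenian.
Oldest = 2400 Ma, youngest = 225 Ma → span 2175 Myr.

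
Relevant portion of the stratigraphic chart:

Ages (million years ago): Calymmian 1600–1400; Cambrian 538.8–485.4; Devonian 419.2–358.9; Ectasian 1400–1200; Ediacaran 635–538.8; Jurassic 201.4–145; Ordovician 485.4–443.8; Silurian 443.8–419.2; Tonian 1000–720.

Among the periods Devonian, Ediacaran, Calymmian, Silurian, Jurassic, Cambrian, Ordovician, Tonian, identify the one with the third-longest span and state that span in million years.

Start − end for each: Devonian 419.2 − 358.9 = 60.3; Ediacaran 635 − 538.8 = 96.2; Calymmian 1600 − 1400 = 200; Silurian 443.8 − 419.2 = 24.6; Jurassic 201.4 − 145 = 56.4; Cambrian 538.8 − 485.4 = 53.4; Ordovician 485.4 − 443.8 = 41.6; Tonian 1000 − 720 = 280.
Ranking these from longest: Tonian > Calymmian > Ediacaran > Devonian > Jurassic > Cambrian > Ordovician > Silurian.
Position 3 in that ranking is Ediacaran, which lasted 96.2 Myr.

Ediacaran, 96.2 million years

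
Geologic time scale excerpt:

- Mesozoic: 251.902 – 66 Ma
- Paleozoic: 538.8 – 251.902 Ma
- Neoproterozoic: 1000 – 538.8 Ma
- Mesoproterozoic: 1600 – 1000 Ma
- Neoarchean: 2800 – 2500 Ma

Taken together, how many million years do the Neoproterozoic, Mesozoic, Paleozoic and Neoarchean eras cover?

1234 million years

Each duration: Neoproterozoic = 461.2; Mesozoic = 185.902; Paleozoic = 286.898; Neoarchean = 300.
Sum: 461.2 + 185.902 + 286.898 + 300 = 1234 Myr.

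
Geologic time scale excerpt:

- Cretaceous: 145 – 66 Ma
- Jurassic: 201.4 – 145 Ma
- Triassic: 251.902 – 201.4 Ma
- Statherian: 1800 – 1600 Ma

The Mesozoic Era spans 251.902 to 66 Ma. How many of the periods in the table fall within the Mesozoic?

Periods inside 251.902–66 Ma: Triassic, Jurassic, Cretaceous — 3 in total.

3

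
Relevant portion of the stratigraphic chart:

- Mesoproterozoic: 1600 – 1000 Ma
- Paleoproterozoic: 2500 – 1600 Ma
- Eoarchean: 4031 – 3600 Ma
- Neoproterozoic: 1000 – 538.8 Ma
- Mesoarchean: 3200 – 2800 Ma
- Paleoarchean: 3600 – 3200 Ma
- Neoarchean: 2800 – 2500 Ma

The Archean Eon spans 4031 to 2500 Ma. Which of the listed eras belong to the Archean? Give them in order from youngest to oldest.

Neoarchean, Mesoarchean, Paleoarchean, Eoarchean

Eras with both bounds inside 4031–2500 Ma: Neoarchean (2800–2500), Mesoarchean (3200–2800), Paleoarchean (3600–3200), Eoarchean (4031–3600).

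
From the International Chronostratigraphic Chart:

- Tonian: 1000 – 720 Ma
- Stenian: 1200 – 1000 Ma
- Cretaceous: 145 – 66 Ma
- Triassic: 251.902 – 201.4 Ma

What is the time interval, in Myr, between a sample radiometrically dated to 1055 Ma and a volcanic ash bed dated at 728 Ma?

327 million years

1055 − 728 = 327 million years.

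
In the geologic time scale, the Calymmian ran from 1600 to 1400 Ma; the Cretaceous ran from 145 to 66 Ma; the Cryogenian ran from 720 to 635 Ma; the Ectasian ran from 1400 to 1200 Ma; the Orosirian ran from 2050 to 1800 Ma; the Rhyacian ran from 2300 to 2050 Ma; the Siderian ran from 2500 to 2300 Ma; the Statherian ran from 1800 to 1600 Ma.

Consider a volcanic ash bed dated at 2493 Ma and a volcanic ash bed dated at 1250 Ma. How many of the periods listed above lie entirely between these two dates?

4

2493 Ma sits inside the Siderian (2500–2300) and 1250 Ma inside the Ectasian (1400–1200); neither of those is wholly between the two dates.
The listed periods lying completely between them are Rhyacian, Orosirian, Statherian, Calymmian — 4 in all.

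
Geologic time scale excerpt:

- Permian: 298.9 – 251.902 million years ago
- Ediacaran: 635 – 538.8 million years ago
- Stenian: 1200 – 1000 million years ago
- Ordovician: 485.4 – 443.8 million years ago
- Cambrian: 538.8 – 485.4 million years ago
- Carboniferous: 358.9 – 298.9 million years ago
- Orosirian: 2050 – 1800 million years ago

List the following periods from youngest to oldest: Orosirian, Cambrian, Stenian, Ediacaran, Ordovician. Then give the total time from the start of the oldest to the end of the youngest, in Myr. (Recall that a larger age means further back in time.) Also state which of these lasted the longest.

Ordovician, Cambrian, Ediacaran, Stenian, Orosirian; total span 1606.2 Myr; longest is Orosirian

Start ages (Ma): Orosirian 2050, Stenian 1200, Ediacaran 635, Cambrian 538.8, Ordovician 485.4.
Ordered youngest to oldest: Ordovician, Cambrian, Ediacaran, Stenian, Orosirian.
Span = 2050 − 443.8 = 1606.2 Myr.
Durations: Cambrian 53.4, Stenian 200, Orosirian 250, Ediacaran 96.2, Ordovician 41.6 → longest is Orosirian (250 Myr).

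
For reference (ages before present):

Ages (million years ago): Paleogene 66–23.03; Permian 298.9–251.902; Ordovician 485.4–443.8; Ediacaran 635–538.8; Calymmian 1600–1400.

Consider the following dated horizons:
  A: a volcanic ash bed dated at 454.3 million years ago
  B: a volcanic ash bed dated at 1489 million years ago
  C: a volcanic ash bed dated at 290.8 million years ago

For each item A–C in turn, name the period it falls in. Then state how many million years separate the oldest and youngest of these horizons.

Match each age against the start–end ranges in the excerpt: A = 454.3 Ma → Ordovician (485.4–443.8); B = 1489 Ma → Calymmian (1600–1400); C = 290.8 Ma → Permian (298.9–251.902).
The largest age is 1489 Ma and the smallest is 290.8 Ma; their difference is 1198.2 Myr.

A — Ordovician; B — Calymmian; C — Permian; span 1198.2 million years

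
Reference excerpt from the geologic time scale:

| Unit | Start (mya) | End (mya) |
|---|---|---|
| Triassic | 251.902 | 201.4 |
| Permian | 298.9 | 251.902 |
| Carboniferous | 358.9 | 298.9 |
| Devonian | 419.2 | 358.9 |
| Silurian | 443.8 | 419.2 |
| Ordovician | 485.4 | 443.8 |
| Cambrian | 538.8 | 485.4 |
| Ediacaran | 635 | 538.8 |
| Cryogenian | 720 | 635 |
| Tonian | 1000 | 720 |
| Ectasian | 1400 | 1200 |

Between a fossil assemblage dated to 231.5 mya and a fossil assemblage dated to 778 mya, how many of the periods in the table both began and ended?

The older date is 778 Ma and the younger is 231.5 Ma.
Periods with start < 778 and end > 231.5 Ma: Cryogenian (720–635), Ediacaran (635–538.8), Cambrian (538.8–485.4), Ordovician (485.4–443.8), Silurian (443.8–419.2), Devonian (419.2–358.9), Carboniferous (358.9–298.9), Permian (298.9–251.902).
That is 8 complete periods.

8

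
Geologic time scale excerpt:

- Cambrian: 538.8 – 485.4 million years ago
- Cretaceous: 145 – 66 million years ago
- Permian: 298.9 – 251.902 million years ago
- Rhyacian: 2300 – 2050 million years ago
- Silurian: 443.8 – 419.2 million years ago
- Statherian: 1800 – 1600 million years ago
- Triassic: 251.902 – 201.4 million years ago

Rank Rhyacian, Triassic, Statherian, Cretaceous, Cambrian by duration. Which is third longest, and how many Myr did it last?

Cretaceous, 79 million years

Start − end for each: Rhyacian 2300 − 2050 = 250; Triassic 251.902 − 201.4 = 50.502; Statherian 1800 − 1600 = 200; Cretaceous 145 − 66 = 79; Cambrian 538.8 − 485.4 = 53.4.
Ranking these from longest: Rhyacian > Statherian > Cretaceous > Cambrian > Triassic.
Position 3 in that ranking is Cretaceous, which lasted 79 Myr.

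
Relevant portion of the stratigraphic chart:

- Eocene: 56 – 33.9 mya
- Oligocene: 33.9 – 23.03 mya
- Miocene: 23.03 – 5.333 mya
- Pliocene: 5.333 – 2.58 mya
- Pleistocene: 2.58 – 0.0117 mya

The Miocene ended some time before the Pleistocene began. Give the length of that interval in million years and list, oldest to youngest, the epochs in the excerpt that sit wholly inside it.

2.753 million years; Pliocene

End of Miocene = 5.333 Ma; start of Pleistocene = 2.58 Ma.
Gap = 5.333 − 2.58 = 2.753 Myr.
Epochs wholly inside 5.333–2.58 Ma: Pliocene (5.333–2.58).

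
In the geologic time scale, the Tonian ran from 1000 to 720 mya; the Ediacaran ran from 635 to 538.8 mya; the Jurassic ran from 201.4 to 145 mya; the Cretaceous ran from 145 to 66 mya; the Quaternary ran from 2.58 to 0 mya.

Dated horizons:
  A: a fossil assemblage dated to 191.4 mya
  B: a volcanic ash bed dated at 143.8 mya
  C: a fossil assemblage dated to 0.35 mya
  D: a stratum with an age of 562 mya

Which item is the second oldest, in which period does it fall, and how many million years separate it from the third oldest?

A, in the Jurassic; 47.6 million years to B

Sorted oldest-first by Ma: D (562), A (191.4), B (143.8), C (0.35).
The second oldest is A at 191.4 Ma, which lies in 201.4–145 Ma: the Jurassic.
The third oldest is B at 143.8 Ma; separation = |191.4 − 143.8| = 47.6 Myr.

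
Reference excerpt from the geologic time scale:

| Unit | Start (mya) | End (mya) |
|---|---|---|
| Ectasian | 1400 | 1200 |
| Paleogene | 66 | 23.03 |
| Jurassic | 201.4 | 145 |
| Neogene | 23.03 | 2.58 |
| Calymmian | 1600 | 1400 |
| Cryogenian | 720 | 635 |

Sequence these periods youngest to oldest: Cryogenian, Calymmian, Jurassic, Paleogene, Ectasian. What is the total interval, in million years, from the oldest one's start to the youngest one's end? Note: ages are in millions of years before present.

From the excerpt: Cryogenian 720–635; Calymmian 1600–1400; Jurassic 201.4–145; Paleogene 66–23.03; Ectasian 1400–1200 (Ma).
Larger Ma is earlier, so the oldest is Calymmian and the youngest is Paleogene; youngest to oldest: Paleogene, Jurassic, Cryogenian, Ectasian, Calymmian.
Oldest start 1600 minus youngest end 23.03 gives 1576.97 Myr overall.

Paleogene → Jurassic → Cryogenian → Ectasian → Calymmian; total span 1576.97 Myr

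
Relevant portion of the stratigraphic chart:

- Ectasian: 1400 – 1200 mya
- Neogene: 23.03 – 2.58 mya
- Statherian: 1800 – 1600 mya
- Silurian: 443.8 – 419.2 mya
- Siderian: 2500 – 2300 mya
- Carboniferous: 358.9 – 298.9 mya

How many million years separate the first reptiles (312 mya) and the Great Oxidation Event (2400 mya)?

2088 million years

2400 − 312 = 2088 million years.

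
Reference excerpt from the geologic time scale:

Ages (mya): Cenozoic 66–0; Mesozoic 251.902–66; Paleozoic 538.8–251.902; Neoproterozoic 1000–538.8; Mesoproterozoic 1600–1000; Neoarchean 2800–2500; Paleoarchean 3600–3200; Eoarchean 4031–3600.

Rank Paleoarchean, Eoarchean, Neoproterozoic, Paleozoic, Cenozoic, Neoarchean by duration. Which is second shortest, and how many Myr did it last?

Paleozoic, 286.898 million years

Durations: Paleoarchean 400; Eoarchean 431; Neoproterozoic 461.2; Paleozoic 286.898; Cenozoic 66; Neoarchean 300 Myr.
Sorted shortest-first: Cenozoic (66), Paleozoic (286.898), Neoarchean (300), Paleoarchean (400), Eoarchean (431), Neoproterozoic (461.2).
The second shortest is Paleozoic at 286.898 Myr.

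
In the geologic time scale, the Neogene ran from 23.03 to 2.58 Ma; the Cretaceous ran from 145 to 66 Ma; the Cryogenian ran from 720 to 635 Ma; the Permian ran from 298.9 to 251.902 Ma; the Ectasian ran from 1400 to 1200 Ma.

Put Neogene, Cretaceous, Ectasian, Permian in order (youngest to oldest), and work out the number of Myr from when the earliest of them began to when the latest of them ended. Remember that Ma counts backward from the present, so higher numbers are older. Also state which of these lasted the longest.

Neogene → Cretaceous → Permian → Ectasian; total span 1397.42 Myr; longest is Ectasian

From the excerpt: Neogene 23.03–2.58; Cretaceous 145–66; Ectasian 1400–1200; Permian 298.9–251.902 (Ma).
Larger Ma is earlier, so the oldest is Ectasian and the youngest is Neogene; youngest to oldest: Neogene, Cretaceous, Permian, Ectasian.
Oldest start 1400 minus youngest end 2.58 gives 1397.42 Myr overall.
Individual lengths (start − end): Ectasian 200; Permian 46.998; Cretaceous 79; Neogene 20.45. The largest is Ectasian at 200 Myr.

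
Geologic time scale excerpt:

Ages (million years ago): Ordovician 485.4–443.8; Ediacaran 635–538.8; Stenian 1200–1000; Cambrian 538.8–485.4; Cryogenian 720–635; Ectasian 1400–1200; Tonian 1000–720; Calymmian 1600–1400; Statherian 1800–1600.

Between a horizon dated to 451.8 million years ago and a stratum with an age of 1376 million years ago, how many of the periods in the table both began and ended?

1376 Ma sits inside the Ectasian (1400–1200) and 451.8 Ma inside the Ordovician (485.4–443.8); neither of those is wholly between the two dates.
The listed periods lying completely between them are Stenian, Tonian, Cryogenian, Ediacaran, Cambrian — 5 in all.

5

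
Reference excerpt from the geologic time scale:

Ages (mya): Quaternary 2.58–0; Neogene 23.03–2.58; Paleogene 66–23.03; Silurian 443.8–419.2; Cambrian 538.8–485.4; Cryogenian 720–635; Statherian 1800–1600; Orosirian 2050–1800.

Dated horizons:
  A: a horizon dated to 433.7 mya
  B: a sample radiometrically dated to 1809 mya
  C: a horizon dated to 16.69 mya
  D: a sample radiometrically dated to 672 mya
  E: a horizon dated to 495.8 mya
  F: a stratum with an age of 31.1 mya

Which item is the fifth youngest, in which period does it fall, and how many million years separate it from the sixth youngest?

Smaller Ma means younger, so youngest first: C 16.69 < F 31.1 < A 433.7 < E 495.8 < D 672 < B 1809.
Counting 5 along gives D (672 Ma); the excerpt puts that inside the Cryogenian, 720–635 Ma.
Next in line is B (1809 Ma), and 1809 − 672 = 1137 Myr.

D, in the Cryogenian; 1137 million years to B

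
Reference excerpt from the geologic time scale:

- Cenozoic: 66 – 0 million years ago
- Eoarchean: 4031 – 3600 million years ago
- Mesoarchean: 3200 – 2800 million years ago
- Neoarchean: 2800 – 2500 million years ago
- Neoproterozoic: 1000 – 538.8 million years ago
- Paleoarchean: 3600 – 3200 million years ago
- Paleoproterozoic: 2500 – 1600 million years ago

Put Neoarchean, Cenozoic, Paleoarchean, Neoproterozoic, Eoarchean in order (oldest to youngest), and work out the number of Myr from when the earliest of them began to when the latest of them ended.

Eoarchean → Paleoarchean → Neoarchean → Neoproterozoic → Cenozoic; total span 4031 Myr

Start ages (Ma): Eoarchean 4031, Paleoarchean 3600, Neoarchean 2800, Neoproterozoic 1000, Cenozoic 66.
Ordered oldest to youngest: Eoarchean, Paleoarchean, Neoarchean, Neoproterozoic, Cenozoic.
Span = 4031 − 0 = 4031 Myr.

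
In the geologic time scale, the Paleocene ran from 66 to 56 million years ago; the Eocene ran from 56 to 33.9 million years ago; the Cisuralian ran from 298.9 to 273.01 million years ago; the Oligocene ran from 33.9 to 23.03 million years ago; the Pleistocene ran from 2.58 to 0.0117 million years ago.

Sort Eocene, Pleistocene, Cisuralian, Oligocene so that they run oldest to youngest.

Read off each span (Ma): Eocene 56–33.9; Pleistocene 2.58–0.0117; Cisuralian 298.9–273.01; Oligocene 33.9–23.03.
Larger Ma is older, so oldest→youngest is Cisuralian, Eocene, Oligocene, Pleistocene.

Cisuralian, Eocene, Oligocene, Pleistocene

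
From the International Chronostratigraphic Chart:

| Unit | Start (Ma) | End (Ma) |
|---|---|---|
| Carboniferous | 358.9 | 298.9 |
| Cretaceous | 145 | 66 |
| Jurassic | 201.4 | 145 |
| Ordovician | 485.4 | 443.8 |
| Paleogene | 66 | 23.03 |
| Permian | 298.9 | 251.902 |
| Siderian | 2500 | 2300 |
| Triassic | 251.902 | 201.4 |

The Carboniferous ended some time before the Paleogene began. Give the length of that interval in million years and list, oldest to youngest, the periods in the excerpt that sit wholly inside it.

End of Carboniferous = 298.9 Ma; start of Paleogene = 66 Ma.
Gap = 298.9 − 66 = 232.9 Myr.
Periods wholly inside 298.9–66 Ma: Permian (298.9–251.902), Triassic (251.902–201.4), Jurassic (201.4–145), Cretaceous (145–66).

232.9 million years; Permian, Triassic, Jurassic, Cretaceous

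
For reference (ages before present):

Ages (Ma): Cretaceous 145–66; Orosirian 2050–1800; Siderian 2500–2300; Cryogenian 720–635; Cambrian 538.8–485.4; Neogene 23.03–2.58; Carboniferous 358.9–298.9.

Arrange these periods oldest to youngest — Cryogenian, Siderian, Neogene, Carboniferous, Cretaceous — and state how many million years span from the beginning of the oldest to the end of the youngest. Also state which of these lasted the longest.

Start ages (Ma): Siderian 2500, Cryogenian 720, Carboniferous 358.9, Cretaceous 145, Neogene 23.03.
Ordered oldest to youngest: Siderian, Cryogenian, Carboniferous, Cretaceous, Neogene.
Span = 2500 − 2.58 = 2497.42 Myr.
Durations: Cryogenian 85, Siderian 200, Cretaceous 79, Carboniferous 60, Neogene 20.45 → longest is Siderian (200 Myr).

Siderian, Cryogenian, Carboniferous, Cretaceous, Neogene; total span 2497.42 Myr; longest is Siderian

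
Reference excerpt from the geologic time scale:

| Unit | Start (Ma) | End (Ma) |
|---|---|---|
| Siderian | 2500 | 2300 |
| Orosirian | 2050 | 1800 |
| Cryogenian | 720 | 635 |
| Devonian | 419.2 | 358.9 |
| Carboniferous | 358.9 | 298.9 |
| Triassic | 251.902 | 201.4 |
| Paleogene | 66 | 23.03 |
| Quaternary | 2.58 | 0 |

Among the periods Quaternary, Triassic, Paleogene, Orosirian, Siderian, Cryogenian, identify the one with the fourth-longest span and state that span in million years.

Triassic, 50.502 million years

Start − end for each: Quaternary 2.58 − 0 = 2.58; Triassic 251.902 − 201.4 = 50.502; Paleogene 66 − 23.03 = 42.97; Orosirian 2050 − 1800 = 250; Siderian 2500 − 2300 = 200; Cryogenian 720 − 635 = 85.
Ranking these from longest: Orosirian > Siderian > Cryogenian > Triassic > Paleogene > Quaternary.
Position 4 in that ranking is Triassic, which lasted 50.502 Myr.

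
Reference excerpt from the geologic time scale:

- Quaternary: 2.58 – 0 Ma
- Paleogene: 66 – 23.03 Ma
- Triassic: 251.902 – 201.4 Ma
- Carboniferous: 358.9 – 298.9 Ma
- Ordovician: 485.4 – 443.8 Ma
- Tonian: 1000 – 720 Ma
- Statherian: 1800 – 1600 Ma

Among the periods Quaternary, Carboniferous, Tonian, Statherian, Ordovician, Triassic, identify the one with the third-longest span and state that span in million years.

Start − end for each: Quaternary 2.58 − 0 = 2.58; Carboniferous 358.9 − 298.9 = 60; Tonian 1000 − 720 = 280; Statherian 1800 − 1600 = 200; Ordovician 485.4 − 443.8 = 41.6; Triassic 251.902 − 201.4 = 50.502.
Ranking these from longest: Tonian > Statherian > Carboniferous > Triassic > Ordovician > Quaternary.
Position 3 in that ranking is Carboniferous, which lasted 60 Myr.

Carboniferous, 60 million years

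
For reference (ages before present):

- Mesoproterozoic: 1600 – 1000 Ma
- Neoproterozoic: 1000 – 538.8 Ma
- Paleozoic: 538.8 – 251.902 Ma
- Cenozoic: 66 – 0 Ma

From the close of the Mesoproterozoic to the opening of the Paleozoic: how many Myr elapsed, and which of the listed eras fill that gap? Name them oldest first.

461.2 million years; Neoproterozoic

The Mesoproterozoic closes at 1000 Ma and the Paleozoic opens at 538.8 Ma, so the interval is 1000 − 538.8 = 461.2 Myr.
An era fits inside if it starts at or after 1000 Ma and ends at or before 538.8 Ma; oldest first that gives Neoproterozoic.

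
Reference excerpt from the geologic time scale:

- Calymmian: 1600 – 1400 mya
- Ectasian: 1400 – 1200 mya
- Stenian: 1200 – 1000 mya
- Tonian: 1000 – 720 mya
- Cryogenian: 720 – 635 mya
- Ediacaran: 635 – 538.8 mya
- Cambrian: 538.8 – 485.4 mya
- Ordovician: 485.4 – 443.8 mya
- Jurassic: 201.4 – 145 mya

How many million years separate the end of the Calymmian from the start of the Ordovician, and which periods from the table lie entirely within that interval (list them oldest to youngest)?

914.6 million years; Ectasian, Stenian, Tonian, Cryogenian, Ediacaran, Cambrian

End of Calymmian = 1400 Ma; start of Ordovician = 485.4 Ma.
Gap = 1400 − 485.4 = 914.6 Myr.
Periods wholly inside 1400–485.4 Ma: Ectasian (1400–1200), Stenian (1200–1000), Tonian (1000–720), Cryogenian (720–635), Ediacaran (635–538.8), Cambrian (538.8–485.4).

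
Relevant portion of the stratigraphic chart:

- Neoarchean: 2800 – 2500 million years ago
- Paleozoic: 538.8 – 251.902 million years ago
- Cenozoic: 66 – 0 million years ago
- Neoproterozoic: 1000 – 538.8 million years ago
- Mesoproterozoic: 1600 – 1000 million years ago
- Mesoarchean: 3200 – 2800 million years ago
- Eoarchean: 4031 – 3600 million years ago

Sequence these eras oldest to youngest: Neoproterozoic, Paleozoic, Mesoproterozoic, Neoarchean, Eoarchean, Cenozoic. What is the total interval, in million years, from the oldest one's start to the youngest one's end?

Eoarchean → Neoarchean → Mesoproterozoic → Neoproterozoic → Paleozoic → Cenozoic; total span 4031 Myr

From the excerpt: Neoproterozoic 1000–538.8; Paleozoic 538.8–251.902; Mesoproterozoic 1600–1000; Neoarchean 2800–2500; Eoarchean 4031–3600; Cenozoic 66–0 (Ma).
Larger Ma is earlier, so the oldest is Eoarchean and the youngest is Cenozoic; oldest to youngest: Eoarchean, Neoarchean, Mesoproterozoic, Neoproterozoic, Paleozoic, Cenozoic.
Oldest start 4031 minus youngest end 0 gives 4031 Myr overall.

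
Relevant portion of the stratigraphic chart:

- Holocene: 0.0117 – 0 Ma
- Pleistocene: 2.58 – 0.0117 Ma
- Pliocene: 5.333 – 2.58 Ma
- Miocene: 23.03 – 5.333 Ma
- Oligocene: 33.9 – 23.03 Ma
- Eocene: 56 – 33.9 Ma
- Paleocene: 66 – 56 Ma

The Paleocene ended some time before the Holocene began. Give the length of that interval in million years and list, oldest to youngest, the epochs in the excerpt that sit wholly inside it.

55.9883 million years; Eocene, Oligocene, Miocene, Pliocene, Pleistocene

End of Paleocene = 56 Ma; start of Holocene = 0.0117 Ma.
Gap = 56 − 0.0117 = 55.9883 Myr.
Epochs wholly inside 56–0.0117 Ma: Eocene (56–33.9), Oligocene (33.9–23.03), Miocene (23.03–5.333), Pliocene (5.333–2.58), Pleistocene (2.58–0.0117).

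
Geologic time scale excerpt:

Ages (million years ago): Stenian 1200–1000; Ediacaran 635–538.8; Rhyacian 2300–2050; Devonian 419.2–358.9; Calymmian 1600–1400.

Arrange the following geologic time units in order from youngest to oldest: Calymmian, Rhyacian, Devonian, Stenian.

Devonian, Stenian, Calymmian, Rhyacian

The oldest of these is Rhyacian (starts 2300 Ma) and the youngest is Devonian (ends 358.9 Ma).
In between, by decreasing start age: Calymmian (1600), Stenian (1200).
Listing youngest first means reversing that sequence.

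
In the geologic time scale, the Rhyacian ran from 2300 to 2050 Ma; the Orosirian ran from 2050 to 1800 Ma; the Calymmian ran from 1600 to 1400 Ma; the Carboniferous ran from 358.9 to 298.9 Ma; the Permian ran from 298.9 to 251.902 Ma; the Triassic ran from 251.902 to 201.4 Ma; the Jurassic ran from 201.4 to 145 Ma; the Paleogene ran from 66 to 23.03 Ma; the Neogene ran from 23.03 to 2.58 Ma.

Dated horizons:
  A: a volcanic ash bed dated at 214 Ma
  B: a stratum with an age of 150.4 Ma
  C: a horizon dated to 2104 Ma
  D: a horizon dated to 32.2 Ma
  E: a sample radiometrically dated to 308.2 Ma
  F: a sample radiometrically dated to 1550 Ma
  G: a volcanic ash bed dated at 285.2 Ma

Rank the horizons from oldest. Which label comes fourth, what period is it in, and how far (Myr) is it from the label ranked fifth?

G, in the Permian; 71.2 million years to A

Sorted oldest-first by Ma: C (2104), F (1550), E (308.2), G (285.2), A (214), B (150.4), D (32.2).
The fourth oldest is G at 285.2 Ma, which lies in 298.9–251.902 Ma: the Permian.
The fifth oldest is A at 214 Ma; separation = |285.2 − 214| = 71.2 Myr.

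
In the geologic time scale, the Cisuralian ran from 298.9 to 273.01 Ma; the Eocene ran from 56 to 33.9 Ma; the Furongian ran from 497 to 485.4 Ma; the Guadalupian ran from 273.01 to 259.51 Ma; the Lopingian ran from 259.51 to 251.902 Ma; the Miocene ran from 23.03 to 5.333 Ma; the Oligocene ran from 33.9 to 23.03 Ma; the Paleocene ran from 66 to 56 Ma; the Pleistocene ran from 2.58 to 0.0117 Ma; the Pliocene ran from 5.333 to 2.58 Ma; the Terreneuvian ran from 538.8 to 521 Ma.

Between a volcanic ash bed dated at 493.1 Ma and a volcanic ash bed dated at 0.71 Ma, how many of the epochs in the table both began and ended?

8

The older date is 493.1 Ma and the younger is 0.71 Ma.
Epochs with start < 493.1 and end > 0.71 Ma: Cisuralian (298.9–273.01), Guadalupian (273.01–259.51), Lopingian (259.51–251.902), Paleocene (66–56), Eocene (56–33.9), Oligocene (33.9–23.03), Miocene (23.03–5.333), Pliocene (5.333–2.58).
That is 8 complete epochs.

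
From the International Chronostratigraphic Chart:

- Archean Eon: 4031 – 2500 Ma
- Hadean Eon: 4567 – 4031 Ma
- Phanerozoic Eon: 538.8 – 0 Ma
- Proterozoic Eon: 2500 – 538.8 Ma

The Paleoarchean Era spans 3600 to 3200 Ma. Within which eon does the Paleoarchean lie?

Archean

The Paleoarchean (3600–3200 Ma) lies entirely within 4031–2500 Ma, the Archean Eon.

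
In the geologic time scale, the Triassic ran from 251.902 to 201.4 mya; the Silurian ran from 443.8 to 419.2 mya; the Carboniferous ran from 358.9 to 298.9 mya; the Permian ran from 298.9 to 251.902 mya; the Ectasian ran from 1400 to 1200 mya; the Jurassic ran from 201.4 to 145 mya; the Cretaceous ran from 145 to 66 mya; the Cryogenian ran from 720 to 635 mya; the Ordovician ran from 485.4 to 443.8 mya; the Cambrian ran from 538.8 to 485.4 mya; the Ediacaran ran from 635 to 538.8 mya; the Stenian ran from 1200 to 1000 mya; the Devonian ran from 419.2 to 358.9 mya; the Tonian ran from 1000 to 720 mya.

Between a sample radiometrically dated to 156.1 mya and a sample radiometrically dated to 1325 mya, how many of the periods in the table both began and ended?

The older date is 1325 Ma and the younger is 156.1 Ma.
Periods with start < 1325 and end > 156.1 Ma: Stenian (1200–1000), Tonian (1000–720), Cryogenian (720–635), Ediacaran (635–538.8), Cambrian (538.8–485.4), Ordovician (485.4–443.8), Silurian (443.8–419.2), Devonian (419.2–358.9), Carboniferous (358.9–298.9), Permian (298.9–251.902), Triassic (251.902–201.4).
That is 11 complete periods.

11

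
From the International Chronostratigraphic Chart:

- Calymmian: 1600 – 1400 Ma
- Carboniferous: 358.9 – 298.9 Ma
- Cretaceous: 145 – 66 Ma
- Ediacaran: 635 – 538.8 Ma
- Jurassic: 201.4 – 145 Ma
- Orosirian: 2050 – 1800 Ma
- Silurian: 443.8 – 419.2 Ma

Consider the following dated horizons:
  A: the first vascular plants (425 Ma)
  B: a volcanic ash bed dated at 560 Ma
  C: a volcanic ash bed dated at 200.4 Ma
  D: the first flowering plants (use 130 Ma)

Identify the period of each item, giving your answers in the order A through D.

A — Silurian; B — Ediacaran; C — Jurassic; D — Cretaceous

A: 425 Ma lies in 443.8–419.2 Ma, so Silurian.
B: 560 Ma lies in 635–538.8 Ma, so Ediacaran.
C: 200.4 Ma lies in 201.4–145 Ma, so Jurassic.
D: 130 Ma lies in 145–66 Ma, so Cretaceous.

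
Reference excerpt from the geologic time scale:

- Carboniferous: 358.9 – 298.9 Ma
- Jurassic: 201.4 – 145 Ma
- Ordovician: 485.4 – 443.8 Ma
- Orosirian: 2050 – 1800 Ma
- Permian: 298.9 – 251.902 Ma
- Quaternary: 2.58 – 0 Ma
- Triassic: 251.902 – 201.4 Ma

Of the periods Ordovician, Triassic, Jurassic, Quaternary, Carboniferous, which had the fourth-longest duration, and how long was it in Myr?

Start − end for each: Ordovician 485.4 − 443.8 = 41.6; Triassic 251.902 − 201.4 = 50.502; Jurassic 201.4 − 145 = 56.4; Quaternary 2.58 − 0 = 2.58; Carboniferous 358.9 − 298.9 = 60.
Ranking these from longest: Carboniferous > Jurassic > Triassic > Ordovician > Quaternary.
Position 4 in that ranking is Ordovician, which lasted 41.6 Myr.

Ordovician, 41.6 million years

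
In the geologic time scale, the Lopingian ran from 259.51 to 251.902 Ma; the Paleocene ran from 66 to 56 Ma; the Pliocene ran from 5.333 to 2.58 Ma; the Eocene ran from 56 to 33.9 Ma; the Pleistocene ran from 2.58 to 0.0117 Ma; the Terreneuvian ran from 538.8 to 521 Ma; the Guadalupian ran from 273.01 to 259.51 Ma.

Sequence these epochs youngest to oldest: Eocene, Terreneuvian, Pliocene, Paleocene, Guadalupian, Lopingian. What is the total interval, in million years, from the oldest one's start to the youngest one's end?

From the excerpt: Eocene 56–33.9; Terreneuvian 538.8–521; Pliocene 5.333–2.58; Paleocene 66–56; Guadalupian 273.01–259.51; Lopingian 259.51–251.902 (Ma).
Larger Ma is earlier, so the oldest is Terreneuvian and the youngest is Pliocene; youngest to oldest: Pliocene, Eocene, Paleocene, Lopingian, Guadalupian, Terreneuvian.
Oldest start 538.8 minus youngest end 2.58 gives 536.22 Myr overall.

Pliocene, Eocene, Paleocene, Lopingian, Guadalupian, Terreneuvian; total span 536.22 Myr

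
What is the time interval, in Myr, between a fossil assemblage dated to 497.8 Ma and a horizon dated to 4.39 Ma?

493.41 million years

497.8 − 4.39 = 493.41 million years.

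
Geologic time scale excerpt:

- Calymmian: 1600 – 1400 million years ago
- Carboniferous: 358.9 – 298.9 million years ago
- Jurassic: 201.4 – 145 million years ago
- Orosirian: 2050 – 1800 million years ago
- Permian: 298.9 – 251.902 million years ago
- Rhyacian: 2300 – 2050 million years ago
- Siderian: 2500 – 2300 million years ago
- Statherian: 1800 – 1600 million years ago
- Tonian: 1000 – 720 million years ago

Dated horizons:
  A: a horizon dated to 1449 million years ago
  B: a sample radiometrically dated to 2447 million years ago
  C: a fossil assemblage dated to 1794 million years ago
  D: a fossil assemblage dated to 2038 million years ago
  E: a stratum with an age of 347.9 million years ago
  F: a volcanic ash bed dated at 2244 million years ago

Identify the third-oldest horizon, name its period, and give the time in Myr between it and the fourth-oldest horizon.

Larger Ma means older, so oldest first: B 2447 > F 2244 > D 2038 > C 1794 > A 1449 > E 347.9.
Counting 3 along gives D (2038 Ma); the excerpt puts that inside the Orosirian, 2050–1800 Ma.
Next in line is C (1794 Ma), and 2038 − 1794 = 244 Myr.

D, in the Orosirian; 244 million years to C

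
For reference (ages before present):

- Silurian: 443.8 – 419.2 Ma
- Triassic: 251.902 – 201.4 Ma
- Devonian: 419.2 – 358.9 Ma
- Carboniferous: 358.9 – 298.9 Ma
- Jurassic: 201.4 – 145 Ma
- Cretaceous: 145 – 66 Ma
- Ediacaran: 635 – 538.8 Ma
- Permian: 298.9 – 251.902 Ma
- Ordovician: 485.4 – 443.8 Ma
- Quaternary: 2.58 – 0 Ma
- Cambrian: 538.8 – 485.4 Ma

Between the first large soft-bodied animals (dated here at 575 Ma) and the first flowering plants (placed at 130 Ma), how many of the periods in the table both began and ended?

8

575 Ma sits inside the Ediacaran (635–538.8) and 130 Ma inside the Cretaceous (145–66); neither of those is wholly between the two dates.
The listed periods lying completely between them are Cambrian, Ordovician, Silurian, Devonian, Carboniferous, Permian, Triassic, Jurassic — 8 in all.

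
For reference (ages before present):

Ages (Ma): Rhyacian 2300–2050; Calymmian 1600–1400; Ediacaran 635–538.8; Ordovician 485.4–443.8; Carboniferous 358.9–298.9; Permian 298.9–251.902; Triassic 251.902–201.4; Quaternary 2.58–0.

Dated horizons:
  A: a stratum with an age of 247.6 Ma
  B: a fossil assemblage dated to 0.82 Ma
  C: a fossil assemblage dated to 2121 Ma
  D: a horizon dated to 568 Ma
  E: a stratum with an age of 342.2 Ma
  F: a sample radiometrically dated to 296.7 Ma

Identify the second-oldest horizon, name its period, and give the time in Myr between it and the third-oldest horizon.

D, in the Ediacaran; 225.8 million years to E

Sorted oldest-first by Ma: C (2121), D (568), E (342.2), F (296.7), A (247.6), B (0.82).
The second oldest is D at 568 Ma, which lies in 635–538.8 Ma: the Ediacaran.
The third oldest is E at 342.2 Ma; separation = |568 − 342.2| = 225.8 Myr.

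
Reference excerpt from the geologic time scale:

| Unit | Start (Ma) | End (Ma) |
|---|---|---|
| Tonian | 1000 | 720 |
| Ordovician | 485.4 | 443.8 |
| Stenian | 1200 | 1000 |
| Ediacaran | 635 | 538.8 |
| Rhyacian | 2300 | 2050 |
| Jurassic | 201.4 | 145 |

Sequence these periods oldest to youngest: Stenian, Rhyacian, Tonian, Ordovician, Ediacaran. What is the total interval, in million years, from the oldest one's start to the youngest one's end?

Rhyacian, Stenian, Tonian, Ediacaran, Ordovician; total span 1856.2 Myr

From the excerpt: Stenian 1200–1000; Rhyacian 2300–2050; Tonian 1000–720; Ordovician 485.4–443.8; Ediacaran 635–538.8 (Ma).
Larger Ma is earlier, so the oldest is Rhyacian and the youngest is Ordovician; oldest to youngest: Rhyacian, Stenian, Tonian, Ediacaran, Ordovician.
Oldest start 2300 minus youngest end 443.8 gives 1856.2 Myr overall.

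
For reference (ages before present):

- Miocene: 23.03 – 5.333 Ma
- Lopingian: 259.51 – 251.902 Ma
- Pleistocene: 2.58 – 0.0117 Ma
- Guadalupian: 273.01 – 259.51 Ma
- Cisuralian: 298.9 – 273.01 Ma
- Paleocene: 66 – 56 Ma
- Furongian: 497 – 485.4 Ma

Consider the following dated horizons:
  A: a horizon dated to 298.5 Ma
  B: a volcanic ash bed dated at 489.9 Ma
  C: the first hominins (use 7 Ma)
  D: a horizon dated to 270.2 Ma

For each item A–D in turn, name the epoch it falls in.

A — Cisuralian; B — Furongian; C — Miocene; D — Guadalupian

Match each age against the start–end ranges in the excerpt: A = 298.5 Ma → Cisuralian (298.9–273.01); B = 489.9 Ma → Furongian (497–485.4); C = 7 Ma → Miocene (23.03–5.333); D = 270.2 Ma → Guadalupian (273.01–259.51).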